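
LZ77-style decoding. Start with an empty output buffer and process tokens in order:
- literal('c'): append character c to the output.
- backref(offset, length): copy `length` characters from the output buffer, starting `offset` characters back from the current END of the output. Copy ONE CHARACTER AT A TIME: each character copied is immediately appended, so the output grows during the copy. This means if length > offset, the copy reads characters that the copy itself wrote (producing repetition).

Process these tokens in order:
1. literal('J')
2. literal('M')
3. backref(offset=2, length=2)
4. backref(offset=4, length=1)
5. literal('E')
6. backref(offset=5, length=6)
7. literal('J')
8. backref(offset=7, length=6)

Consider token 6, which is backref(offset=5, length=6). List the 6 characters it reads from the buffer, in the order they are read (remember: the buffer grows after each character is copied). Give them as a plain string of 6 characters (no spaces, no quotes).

Token 1: literal('J'). Output: "J"
Token 2: literal('M'). Output: "JM"
Token 3: backref(off=2, len=2). Copied 'JM' from pos 0. Output: "JMJM"
Token 4: backref(off=4, len=1). Copied 'J' from pos 0. Output: "JMJMJ"
Token 5: literal('E'). Output: "JMJMJE"
Token 6: backref(off=5, len=6). Buffer before: "JMJMJE" (len 6)
  byte 1: read out[1]='M', append. Buffer now: "JMJMJEM"
  byte 2: read out[2]='J', append. Buffer now: "JMJMJEMJ"
  byte 3: read out[3]='M', append. Buffer now: "JMJMJEMJM"
  byte 4: read out[4]='J', append. Buffer now: "JMJMJEMJMJ"
  byte 5: read out[5]='E', append. Buffer now: "JMJMJEMJMJE"
  byte 6: read out[6]='M', append. Buffer now: "JMJMJEMJMJEM"

Answer: MJMJEM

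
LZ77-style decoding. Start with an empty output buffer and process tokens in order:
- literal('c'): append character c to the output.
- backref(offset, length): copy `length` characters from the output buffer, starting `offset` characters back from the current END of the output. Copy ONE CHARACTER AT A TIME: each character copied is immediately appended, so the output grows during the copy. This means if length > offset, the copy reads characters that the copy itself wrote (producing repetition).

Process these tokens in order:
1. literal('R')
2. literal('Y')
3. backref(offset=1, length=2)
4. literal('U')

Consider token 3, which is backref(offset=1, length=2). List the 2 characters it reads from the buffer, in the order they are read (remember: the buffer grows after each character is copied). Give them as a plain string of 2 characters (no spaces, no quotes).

Token 1: literal('R'). Output: "R"
Token 2: literal('Y'). Output: "RY"
Token 3: backref(off=1, len=2). Buffer before: "RY" (len 2)
  byte 1: read out[1]='Y', append. Buffer now: "RYY"
  byte 2: read out[2]='Y', append. Buffer now: "RYYY"

Answer: YY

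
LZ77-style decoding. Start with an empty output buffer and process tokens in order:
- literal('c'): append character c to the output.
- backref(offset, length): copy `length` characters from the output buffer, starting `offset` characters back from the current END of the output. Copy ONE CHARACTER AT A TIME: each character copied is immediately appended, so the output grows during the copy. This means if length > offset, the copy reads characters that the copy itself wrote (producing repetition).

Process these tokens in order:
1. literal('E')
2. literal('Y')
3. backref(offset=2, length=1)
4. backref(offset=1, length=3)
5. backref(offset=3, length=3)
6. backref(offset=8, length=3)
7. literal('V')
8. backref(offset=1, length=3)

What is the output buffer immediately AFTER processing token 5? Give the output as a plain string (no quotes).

Answer: EYEEEEEEE

Derivation:
Token 1: literal('E'). Output: "E"
Token 2: literal('Y'). Output: "EY"
Token 3: backref(off=2, len=1). Copied 'E' from pos 0. Output: "EYE"
Token 4: backref(off=1, len=3) (overlapping!). Copied 'EEE' from pos 2. Output: "EYEEEE"
Token 5: backref(off=3, len=3). Copied 'EEE' from pos 3. Output: "EYEEEEEEE"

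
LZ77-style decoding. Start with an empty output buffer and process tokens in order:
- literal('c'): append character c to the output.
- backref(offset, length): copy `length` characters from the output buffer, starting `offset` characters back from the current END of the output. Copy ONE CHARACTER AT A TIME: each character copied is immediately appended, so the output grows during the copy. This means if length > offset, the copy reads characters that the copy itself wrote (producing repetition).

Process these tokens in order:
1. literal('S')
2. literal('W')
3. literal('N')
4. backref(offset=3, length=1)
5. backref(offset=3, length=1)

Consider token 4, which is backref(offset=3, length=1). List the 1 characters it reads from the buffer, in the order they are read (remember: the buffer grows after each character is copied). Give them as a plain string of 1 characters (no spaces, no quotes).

Answer: S

Derivation:
Token 1: literal('S'). Output: "S"
Token 2: literal('W'). Output: "SW"
Token 3: literal('N'). Output: "SWN"
Token 4: backref(off=3, len=1). Buffer before: "SWN" (len 3)
  byte 1: read out[0]='S', append. Buffer now: "SWNS"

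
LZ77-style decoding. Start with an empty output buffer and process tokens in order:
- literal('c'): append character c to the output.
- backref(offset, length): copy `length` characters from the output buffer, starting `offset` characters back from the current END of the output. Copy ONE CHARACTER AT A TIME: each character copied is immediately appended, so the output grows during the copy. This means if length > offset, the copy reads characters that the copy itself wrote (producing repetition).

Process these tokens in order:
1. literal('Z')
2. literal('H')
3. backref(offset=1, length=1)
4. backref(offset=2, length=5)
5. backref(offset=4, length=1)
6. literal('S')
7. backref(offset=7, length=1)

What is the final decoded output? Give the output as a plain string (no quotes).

Answer: ZHHHHHHHHSH

Derivation:
Token 1: literal('Z'). Output: "Z"
Token 2: literal('H'). Output: "ZH"
Token 3: backref(off=1, len=1). Copied 'H' from pos 1. Output: "ZHH"
Token 4: backref(off=2, len=5) (overlapping!). Copied 'HHHHH' from pos 1. Output: "ZHHHHHHH"
Token 5: backref(off=4, len=1). Copied 'H' from pos 4. Output: "ZHHHHHHHH"
Token 6: literal('S'). Output: "ZHHHHHHHHS"
Token 7: backref(off=7, len=1). Copied 'H' from pos 3. Output: "ZHHHHHHHHSH"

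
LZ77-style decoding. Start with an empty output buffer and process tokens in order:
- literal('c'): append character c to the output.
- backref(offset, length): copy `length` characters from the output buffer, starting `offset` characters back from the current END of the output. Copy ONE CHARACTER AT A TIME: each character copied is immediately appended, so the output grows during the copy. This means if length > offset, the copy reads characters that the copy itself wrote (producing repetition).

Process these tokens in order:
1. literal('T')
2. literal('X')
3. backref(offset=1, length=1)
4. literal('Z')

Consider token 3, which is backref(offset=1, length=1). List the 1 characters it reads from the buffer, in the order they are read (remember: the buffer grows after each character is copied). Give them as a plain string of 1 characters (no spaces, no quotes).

Token 1: literal('T'). Output: "T"
Token 2: literal('X'). Output: "TX"
Token 3: backref(off=1, len=1). Buffer before: "TX" (len 2)
  byte 1: read out[1]='X', append. Buffer now: "TXX"

Answer: X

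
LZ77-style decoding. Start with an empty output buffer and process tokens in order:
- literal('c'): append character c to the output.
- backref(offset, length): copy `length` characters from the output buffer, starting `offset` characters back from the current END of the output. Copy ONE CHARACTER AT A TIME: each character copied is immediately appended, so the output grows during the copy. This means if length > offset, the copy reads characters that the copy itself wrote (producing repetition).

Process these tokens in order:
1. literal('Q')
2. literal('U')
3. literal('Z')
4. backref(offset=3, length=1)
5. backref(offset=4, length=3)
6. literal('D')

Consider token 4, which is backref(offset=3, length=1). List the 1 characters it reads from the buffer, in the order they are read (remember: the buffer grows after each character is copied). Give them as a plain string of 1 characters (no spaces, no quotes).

Token 1: literal('Q'). Output: "Q"
Token 2: literal('U'). Output: "QU"
Token 3: literal('Z'). Output: "QUZ"
Token 4: backref(off=3, len=1). Buffer before: "QUZ" (len 3)
  byte 1: read out[0]='Q', append. Buffer now: "QUZQ"

Answer: Q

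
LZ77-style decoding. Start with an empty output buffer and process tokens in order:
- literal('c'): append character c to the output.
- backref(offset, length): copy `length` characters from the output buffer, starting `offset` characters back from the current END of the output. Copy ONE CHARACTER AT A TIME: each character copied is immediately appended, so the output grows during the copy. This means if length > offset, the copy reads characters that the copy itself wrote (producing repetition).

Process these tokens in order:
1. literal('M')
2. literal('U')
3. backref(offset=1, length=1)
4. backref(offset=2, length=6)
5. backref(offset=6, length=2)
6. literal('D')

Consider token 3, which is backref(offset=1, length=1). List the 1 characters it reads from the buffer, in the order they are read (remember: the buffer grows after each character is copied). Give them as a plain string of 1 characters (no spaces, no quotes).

Token 1: literal('M'). Output: "M"
Token 2: literal('U'). Output: "MU"
Token 3: backref(off=1, len=1). Buffer before: "MU" (len 2)
  byte 1: read out[1]='U', append. Buffer now: "MUU"

Answer: U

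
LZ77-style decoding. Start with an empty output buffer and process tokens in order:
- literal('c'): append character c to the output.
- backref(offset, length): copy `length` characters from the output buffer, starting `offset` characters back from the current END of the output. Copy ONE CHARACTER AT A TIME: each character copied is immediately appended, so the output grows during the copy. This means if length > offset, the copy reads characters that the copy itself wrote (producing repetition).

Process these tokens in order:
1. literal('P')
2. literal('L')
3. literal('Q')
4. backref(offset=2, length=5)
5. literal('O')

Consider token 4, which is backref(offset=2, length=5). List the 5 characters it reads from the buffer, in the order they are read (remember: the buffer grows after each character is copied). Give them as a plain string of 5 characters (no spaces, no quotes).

Token 1: literal('P'). Output: "P"
Token 2: literal('L'). Output: "PL"
Token 3: literal('Q'). Output: "PLQ"
Token 4: backref(off=2, len=5). Buffer before: "PLQ" (len 3)
  byte 1: read out[1]='L', append. Buffer now: "PLQL"
  byte 2: read out[2]='Q', append. Buffer now: "PLQLQ"
  byte 3: read out[3]='L', append. Buffer now: "PLQLQL"
  byte 4: read out[4]='Q', append. Buffer now: "PLQLQLQ"
  byte 5: read out[5]='L', append. Buffer now: "PLQLQLQL"

Answer: LQLQL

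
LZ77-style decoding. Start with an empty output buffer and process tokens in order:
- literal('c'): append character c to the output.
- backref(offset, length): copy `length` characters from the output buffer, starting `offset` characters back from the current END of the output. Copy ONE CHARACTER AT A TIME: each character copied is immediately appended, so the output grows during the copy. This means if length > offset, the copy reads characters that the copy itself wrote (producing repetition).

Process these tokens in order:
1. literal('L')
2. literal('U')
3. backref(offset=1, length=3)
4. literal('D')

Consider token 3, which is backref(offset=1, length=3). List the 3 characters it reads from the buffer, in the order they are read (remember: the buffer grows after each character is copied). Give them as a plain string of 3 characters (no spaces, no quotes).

Answer: UUU

Derivation:
Token 1: literal('L'). Output: "L"
Token 2: literal('U'). Output: "LU"
Token 3: backref(off=1, len=3). Buffer before: "LU" (len 2)
  byte 1: read out[1]='U', append. Buffer now: "LUU"
  byte 2: read out[2]='U', append. Buffer now: "LUUU"
  byte 3: read out[3]='U', append. Buffer now: "LUUUU"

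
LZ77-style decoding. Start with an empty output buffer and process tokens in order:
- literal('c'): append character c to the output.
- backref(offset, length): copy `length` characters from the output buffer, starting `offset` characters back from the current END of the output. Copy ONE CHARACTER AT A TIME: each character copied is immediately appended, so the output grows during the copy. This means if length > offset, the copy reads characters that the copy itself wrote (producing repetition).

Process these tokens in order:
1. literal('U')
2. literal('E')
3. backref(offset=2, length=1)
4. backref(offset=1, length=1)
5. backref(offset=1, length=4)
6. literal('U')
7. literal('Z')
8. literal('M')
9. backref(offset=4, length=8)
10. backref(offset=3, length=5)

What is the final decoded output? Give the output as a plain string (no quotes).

Token 1: literal('U'). Output: "U"
Token 2: literal('E'). Output: "UE"
Token 3: backref(off=2, len=1). Copied 'U' from pos 0. Output: "UEU"
Token 4: backref(off=1, len=1). Copied 'U' from pos 2. Output: "UEUU"
Token 5: backref(off=1, len=4) (overlapping!). Copied 'UUUU' from pos 3. Output: "UEUUUUUU"
Token 6: literal('U'). Output: "UEUUUUUUU"
Token 7: literal('Z'). Output: "UEUUUUUUUZ"
Token 8: literal('M'). Output: "UEUUUUUUUZM"
Token 9: backref(off=4, len=8) (overlapping!). Copied 'UUZMUUZM' from pos 7. Output: "UEUUUUUUUZMUUZMUUZM"
Token 10: backref(off=3, len=5) (overlapping!). Copied 'UZMUZ' from pos 16. Output: "UEUUUUUUUZMUUZMUUZMUZMUZ"

Answer: UEUUUUUUUZMUUZMUUZMUZMUZ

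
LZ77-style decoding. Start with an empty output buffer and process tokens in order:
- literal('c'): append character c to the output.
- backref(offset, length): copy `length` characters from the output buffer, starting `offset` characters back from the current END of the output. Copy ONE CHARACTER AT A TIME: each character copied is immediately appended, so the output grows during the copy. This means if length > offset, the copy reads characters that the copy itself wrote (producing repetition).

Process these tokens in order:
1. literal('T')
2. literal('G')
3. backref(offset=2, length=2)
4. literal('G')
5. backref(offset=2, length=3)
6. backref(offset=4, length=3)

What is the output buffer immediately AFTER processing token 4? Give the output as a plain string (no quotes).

Token 1: literal('T'). Output: "T"
Token 2: literal('G'). Output: "TG"
Token 3: backref(off=2, len=2). Copied 'TG' from pos 0. Output: "TGTG"
Token 4: literal('G'). Output: "TGTGG"

Answer: TGTGG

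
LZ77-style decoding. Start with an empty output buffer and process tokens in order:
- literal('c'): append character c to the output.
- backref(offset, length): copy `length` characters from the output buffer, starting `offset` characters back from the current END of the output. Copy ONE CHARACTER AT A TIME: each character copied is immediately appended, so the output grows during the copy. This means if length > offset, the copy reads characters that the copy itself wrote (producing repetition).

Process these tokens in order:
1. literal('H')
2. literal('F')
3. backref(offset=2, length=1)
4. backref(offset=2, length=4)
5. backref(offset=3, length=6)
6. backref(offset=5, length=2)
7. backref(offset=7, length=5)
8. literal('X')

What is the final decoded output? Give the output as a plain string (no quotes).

Answer: HFHFHFHHFHHFHFHFHHFHX

Derivation:
Token 1: literal('H'). Output: "H"
Token 2: literal('F'). Output: "HF"
Token 3: backref(off=2, len=1). Copied 'H' from pos 0. Output: "HFH"
Token 4: backref(off=2, len=4) (overlapping!). Copied 'FHFH' from pos 1. Output: "HFHFHFH"
Token 5: backref(off=3, len=6) (overlapping!). Copied 'HFHHFH' from pos 4. Output: "HFHFHFHHFHHFH"
Token 6: backref(off=5, len=2). Copied 'FH' from pos 8. Output: "HFHFHFHHFHHFHFH"
Token 7: backref(off=7, len=5). Copied 'FHHFH' from pos 8. Output: "HFHFHFHHFHHFHFHFHHFH"
Token 8: literal('X'). Output: "HFHFHFHHFHHFHFHFHHFHX"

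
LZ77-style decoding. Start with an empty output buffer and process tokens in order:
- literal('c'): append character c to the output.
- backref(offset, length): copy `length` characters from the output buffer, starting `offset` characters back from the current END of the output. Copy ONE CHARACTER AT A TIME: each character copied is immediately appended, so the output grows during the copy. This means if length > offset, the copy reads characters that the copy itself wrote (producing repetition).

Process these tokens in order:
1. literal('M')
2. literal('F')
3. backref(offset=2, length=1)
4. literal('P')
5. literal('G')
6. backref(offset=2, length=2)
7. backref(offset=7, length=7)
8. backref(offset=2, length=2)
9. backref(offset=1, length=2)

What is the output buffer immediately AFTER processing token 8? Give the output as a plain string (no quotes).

Answer: MFMPGPGMFMPGPGPG

Derivation:
Token 1: literal('M'). Output: "M"
Token 2: literal('F'). Output: "MF"
Token 3: backref(off=2, len=1). Copied 'M' from pos 0. Output: "MFM"
Token 4: literal('P'). Output: "MFMP"
Token 5: literal('G'). Output: "MFMPG"
Token 6: backref(off=2, len=2). Copied 'PG' from pos 3. Output: "MFMPGPG"
Token 7: backref(off=7, len=7). Copied 'MFMPGPG' from pos 0. Output: "MFMPGPGMFMPGPG"
Token 8: backref(off=2, len=2). Copied 'PG' from pos 12. Output: "MFMPGPGMFMPGPGPG"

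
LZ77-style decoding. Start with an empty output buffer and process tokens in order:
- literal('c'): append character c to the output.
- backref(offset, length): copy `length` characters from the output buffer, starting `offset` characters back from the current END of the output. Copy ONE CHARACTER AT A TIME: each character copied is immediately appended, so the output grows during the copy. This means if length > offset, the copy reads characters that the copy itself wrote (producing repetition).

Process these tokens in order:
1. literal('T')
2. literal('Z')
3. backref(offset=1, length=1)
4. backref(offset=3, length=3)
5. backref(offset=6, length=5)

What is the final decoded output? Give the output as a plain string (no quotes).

Answer: TZZTZZTZZTZ

Derivation:
Token 1: literal('T'). Output: "T"
Token 2: literal('Z'). Output: "TZ"
Token 3: backref(off=1, len=1). Copied 'Z' from pos 1. Output: "TZZ"
Token 4: backref(off=3, len=3). Copied 'TZZ' from pos 0. Output: "TZZTZZ"
Token 5: backref(off=6, len=5). Copied 'TZZTZ' from pos 0. Output: "TZZTZZTZZTZ"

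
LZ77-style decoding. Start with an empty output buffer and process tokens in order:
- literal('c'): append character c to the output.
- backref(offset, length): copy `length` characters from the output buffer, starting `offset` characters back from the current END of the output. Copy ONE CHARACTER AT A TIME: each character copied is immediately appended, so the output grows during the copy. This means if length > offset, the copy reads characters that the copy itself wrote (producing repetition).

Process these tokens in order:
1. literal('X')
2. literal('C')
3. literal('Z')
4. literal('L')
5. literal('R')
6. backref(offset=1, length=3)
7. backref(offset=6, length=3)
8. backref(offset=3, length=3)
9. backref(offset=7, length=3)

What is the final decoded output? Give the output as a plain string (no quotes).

Token 1: literal('X'). Output: "X"
Token 2: literal('C'). Output: "XC"
Token 3: literal('Z'). Output: "XCZ"
Token 4: literal('L'). Output: "XCZL"
Token 5: literal('R'). Output: "XCZLR"
Token 6: backref(off=1, len=3) (overlapping!). Copied 'RRR' from pos 4. Output: "XCZLRRRR"
Token 7: backref(off=6, len=3). Copied 'ZLR' from pos 2. Output: "XCZLRRRRZLR"
Token 8: backref(off=3, len=3). Copied 'ZLR' from pos 8. Output: "XCZLRRRRZLRZLR"
Token 9: backref(off=7, len=3). Copied 'RZL' from pos 7. Output: "XCZLRRRRZLRZLRRZL"

Answer: XCZLRRRRZLRZLRRZL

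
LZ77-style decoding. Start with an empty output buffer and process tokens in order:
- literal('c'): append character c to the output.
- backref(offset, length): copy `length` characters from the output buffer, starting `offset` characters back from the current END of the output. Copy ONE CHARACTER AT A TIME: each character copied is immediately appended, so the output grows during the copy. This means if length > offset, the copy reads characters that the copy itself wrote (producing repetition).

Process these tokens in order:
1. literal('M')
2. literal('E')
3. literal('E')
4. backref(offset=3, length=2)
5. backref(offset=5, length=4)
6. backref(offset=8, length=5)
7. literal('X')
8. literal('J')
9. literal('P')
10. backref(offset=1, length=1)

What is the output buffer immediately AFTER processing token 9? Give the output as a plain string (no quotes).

Token 1: literal('M'). Output: "M"
Token 2: literal('E'). Output: "ME"
Token 3: literal('E'). Output: "MEE"
Token 4: backref(off=3, len=2). Copied 'ME' from pos 0. Output: "MEEME"
Token 5: backref(off=5, len=4). Copied 'MEEM' from pos 0. Output: "MEEMEMEEM"
Token 6: backref(off=8, len=5). Copied 'EEMEM' from pos 1. Output: "MEEMEMEEMEEMEM"
Token 7: literal('X'). Output: "MEEMEMEEMEEMEMX"
Token 8: literal('J'). Output: "MEEMEMEEMEEMEMXJ"
Token 9: literal('P'). Output: "MEEMEMEEMEEMEMXJP"

Answer: MEEMEMEEMEEMEMXJP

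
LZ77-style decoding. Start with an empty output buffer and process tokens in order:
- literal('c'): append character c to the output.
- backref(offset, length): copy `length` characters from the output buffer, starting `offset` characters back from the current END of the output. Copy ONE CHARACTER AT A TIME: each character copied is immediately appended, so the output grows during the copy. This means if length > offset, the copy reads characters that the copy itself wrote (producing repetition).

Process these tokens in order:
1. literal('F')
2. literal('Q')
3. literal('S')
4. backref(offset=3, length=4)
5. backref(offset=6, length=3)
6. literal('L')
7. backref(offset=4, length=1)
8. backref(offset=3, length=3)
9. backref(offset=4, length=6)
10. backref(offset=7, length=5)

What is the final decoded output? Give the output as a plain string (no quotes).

Token 1: literal('F'). Output: "F"
Token 2: literal('Q'). Output: "FQ"
Token 3: literal('S'). Output: "FQS"
Token 4: backref(off=3, len=4) (overlapping!). Copied 'FQSF' from pos 0. Output: "FQSFQSF"
Token 5: backref(off=6, len=3). Copied 'QSF' from pos 1. Output: "FQSFQSFQSF"
Token 6: literal('L'). Output: "FQSFQSFQSFL"
Token 7: backref(off=4, len=1). Copied 'Q' from pos 7. Output: "FQSFQSFQSFLQ"
Token 8: backref(off=3, len=3). Copied 'FLQ' from pos 9. Output: "FQSFQSFQSFLQFLQ"
Token 9: backref(off=4, len=6) (overlapping!). Copied 'QFLQQF' from pos 11. Output: "FQSFQSFQSFLQFLQQFLQQF"
Token 10: backref(off=7, len=5). Copied 'QQFLQ' from pos 14. Output: "FQSFQSFQSFLQFLQQFLQQFQQFLQ"

Answer: FQSFQSFQSFLQFLQQFLQQFQQFLQ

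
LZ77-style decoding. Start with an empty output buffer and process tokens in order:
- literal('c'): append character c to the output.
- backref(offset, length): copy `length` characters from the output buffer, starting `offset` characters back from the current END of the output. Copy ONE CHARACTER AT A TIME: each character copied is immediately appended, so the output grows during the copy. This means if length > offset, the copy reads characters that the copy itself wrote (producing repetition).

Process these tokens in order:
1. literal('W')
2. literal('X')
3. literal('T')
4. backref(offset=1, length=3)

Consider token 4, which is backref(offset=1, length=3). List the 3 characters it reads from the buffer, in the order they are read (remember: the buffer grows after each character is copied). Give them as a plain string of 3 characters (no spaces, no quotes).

Answer: TTT

Derivation:
Token 1: literal('W'). Output: "W"
Token 2: literal('X'). Output: "WX"
Token 3: literal('T'). Output: "WXT"
Token 4: backref(off=1, len=3). Buffer before: "WXT" (len 3)
  byte 1: read out[2]='T', append. Buffer now: "WXTT"
  byte 2: read out[3]='T', append. Buffer now: "WXTTT"
  byte 3: read out[4]='T', append. Buffer now: "WXTTTT"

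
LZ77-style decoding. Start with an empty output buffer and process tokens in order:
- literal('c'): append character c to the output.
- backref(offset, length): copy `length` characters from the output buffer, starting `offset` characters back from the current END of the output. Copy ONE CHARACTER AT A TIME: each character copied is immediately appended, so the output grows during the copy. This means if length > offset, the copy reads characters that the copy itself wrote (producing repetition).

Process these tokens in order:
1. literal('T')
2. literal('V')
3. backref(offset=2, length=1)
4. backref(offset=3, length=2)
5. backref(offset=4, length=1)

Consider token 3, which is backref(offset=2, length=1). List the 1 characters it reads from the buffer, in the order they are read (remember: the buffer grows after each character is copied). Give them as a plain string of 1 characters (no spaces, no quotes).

Token 1: literal('T'). Output: "T"
Token 2: literal('V'). Output: "TV"
Token 3: backref(off=2, len=1). Buffer before: "TV" (len 2)
  byte 1: read out[0]='T', append. Buffer now: "TVT"

Answer: T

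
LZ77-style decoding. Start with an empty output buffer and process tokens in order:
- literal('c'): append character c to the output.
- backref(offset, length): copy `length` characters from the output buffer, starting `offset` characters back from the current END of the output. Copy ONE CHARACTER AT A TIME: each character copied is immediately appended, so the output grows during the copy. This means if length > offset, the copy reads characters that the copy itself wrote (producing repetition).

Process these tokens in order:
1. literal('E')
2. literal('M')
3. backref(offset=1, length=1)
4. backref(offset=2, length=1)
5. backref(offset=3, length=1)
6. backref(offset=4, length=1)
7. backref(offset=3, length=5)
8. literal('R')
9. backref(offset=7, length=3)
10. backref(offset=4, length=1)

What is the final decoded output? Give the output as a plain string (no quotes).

Token 1: literal('E'). Output: "E"
Token 2: literal('M'). Output: "EM"
Token 3: backref(off=1, len=1). Copied 'M' from pos 1. Output: "EMM"
Token 4: backref(off=2, len=1). Copied 'M' from pos 1. Output: "EMMM"
Token 5: backref(off=3, len=1). Copied 'M' from pos 1. Output: "EMMMM"
Token 6: backref(off=4, len=1). Copied 'M' from pos 1. Output: "EMMMMM"
Token 7: backref(off=3, len=5) (overlapping!). Copied 'MMMMM' from pos 3. Output: "EMMMMMMMMMM"
Token 8: literal('R'). Output: "EMMMMMMMMMMR"
Token 9: backref(off=7, len=3). Copied 'MMM' from pos 5. Output: "EMMMMMMMMMMRMMM"
Token 10: backref(off=4, len=1). Copied 'R' from pos 11. Output: "EMMMMMMMMMMRMMMR"

Answer: EMMMMMMMMMMRMMMR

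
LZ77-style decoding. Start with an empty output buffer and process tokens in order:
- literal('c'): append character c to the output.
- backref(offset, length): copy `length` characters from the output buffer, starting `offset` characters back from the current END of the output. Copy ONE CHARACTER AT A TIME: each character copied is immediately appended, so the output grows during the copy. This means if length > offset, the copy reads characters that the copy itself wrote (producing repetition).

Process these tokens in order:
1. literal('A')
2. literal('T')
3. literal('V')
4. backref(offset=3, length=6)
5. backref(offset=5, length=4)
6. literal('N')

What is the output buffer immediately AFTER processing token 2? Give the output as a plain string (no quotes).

Answer: AT

Derivation:
Token 1: literal('A'). Output: "A"
Token 2: literal('T'). Output: "AT"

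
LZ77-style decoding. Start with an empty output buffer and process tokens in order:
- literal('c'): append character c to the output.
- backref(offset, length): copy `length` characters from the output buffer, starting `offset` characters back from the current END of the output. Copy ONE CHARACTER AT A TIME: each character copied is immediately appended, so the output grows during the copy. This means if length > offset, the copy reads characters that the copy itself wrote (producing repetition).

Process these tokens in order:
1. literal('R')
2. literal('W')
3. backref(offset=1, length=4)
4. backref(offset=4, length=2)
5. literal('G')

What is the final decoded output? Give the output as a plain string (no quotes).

Token 1: literal('R'). Output: "R"
Token 2: literal('W'). Output: "RW"
Token 3: backref(off=1, len=4) (overlapping!). Copied 'WWWW' from pos 1. Output: "RWWWWW"
Token 4: backref(off=4, len=2). Copied 'WW' from pos 2. Output: "RWWWWWWW"
Token 5: literal('G'). Output: "RWWWWWWWG"

Answer: RWWWWWWWG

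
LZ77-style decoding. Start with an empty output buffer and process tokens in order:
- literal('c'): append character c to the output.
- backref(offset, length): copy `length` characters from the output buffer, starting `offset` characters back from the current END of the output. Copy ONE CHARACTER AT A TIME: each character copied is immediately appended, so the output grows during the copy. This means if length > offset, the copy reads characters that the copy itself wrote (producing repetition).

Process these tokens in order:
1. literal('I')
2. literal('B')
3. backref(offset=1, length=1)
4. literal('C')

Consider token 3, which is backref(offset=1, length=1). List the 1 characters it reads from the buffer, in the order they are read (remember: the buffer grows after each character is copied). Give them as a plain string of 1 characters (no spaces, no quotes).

Token 1: literal('I'). Output: "I"
Token 2: literal('B'). Output: "IB"
Token 3: backref(off=1, len=1). Buffer before: "IB" (len 2)
  byte 1: read out[1]='B', append. Buffer now: "IBB"

Answer: B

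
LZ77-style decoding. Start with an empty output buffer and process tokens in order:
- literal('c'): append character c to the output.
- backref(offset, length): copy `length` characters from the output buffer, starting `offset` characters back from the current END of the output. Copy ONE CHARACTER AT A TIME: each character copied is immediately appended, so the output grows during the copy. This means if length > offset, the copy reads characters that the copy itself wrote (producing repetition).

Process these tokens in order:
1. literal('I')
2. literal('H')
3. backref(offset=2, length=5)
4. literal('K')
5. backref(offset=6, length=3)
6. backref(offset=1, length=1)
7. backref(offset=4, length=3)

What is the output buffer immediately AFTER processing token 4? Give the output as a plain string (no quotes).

Token 1: literal('I'). Output: "I"
Token 2: literal('H'). Output: "IH"
Token 3: backref(off=2, len=5) (overlapping!). Copied 'IHIHI' from pos 0. Output: "IHIHIHI"
Token 4: literal('K'). Output: "IHIHIHIK"

Answer: IHIHIHIK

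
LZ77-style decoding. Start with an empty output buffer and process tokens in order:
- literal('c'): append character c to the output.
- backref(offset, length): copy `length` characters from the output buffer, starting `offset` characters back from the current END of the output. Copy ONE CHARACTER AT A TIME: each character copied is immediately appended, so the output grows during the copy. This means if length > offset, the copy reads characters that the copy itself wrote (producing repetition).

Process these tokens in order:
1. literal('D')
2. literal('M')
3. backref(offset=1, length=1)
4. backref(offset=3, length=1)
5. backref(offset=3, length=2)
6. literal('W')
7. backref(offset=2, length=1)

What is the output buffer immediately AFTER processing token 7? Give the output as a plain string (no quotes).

Token 1: literal('D'). Output: "D"
Token 2: literal('M'). Output: "DM"
Token 3: backref(off=1, len=1). Copied 'M' from pos 1. Output: "DMM"
Token 4: backref(off=3, len=1). Copied 'D' from pos 0. Output: "DMMD"
Token 5: backref(off=3, len=2). Copied 'MM' from pos 1. Output: "DMMDMM"
Token 6: literal('W'). Output: "DMMDMMW"
Token 7: backref(off=2, len=1). Copied 'M' from pos 5. Output: "DMMDMMWM"

Answer: DMMDMMWM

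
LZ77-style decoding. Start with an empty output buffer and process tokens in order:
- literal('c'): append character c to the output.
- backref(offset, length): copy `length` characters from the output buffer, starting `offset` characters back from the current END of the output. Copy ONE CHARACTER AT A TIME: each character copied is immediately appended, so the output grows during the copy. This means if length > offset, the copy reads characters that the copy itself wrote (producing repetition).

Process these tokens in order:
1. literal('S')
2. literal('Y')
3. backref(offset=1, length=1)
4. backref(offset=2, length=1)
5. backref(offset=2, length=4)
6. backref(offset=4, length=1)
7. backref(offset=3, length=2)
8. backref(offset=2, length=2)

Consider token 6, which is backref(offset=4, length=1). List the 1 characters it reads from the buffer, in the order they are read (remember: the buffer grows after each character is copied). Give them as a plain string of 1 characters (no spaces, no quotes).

Token 1: literal('S'). Output: "S"
Token 2: literal('Y'). Output: "SY"
Token 3: backref(off=1, len=1). Copied 'Y' from pos 1. Output: "SYY"
Token 4: backref(off=2, len=1). Copied 'Y' from pos 1. Output: "SYYY"
Token 5: backref(off=2, len=4) (overlapping!). Copied 'YYYY' from pos 2. Output: "SYYYYYYY"
Token 6: backref(off=4, len=1). Buffer before: "SYYYYYYY" (len 8)
  byte 1: read out[4]='Y', append. Buffer now: "SYYYYYYYY"

Answer: Y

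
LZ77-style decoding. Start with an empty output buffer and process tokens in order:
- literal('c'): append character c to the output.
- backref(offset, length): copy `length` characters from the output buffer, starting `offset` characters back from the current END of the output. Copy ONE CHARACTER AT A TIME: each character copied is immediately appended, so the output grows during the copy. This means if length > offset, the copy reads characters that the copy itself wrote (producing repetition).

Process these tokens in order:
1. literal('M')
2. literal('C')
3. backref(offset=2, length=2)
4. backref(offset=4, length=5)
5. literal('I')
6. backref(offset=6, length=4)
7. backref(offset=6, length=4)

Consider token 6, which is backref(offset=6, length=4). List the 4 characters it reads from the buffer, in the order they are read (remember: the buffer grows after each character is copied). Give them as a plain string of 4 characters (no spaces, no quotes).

Token 1: literal('M'). Output: "M"
Token 2: literal('C'). Output: "MC"
Token 3: backref(off=2, len=2). Copied 'MC' from pos 0. Output: "MCMC"
Token 4: backref(off=4, len=5) (overlapping!). Copied 'MCMCM' from pos 0. Output: "MCMCMCMCM"
Token 5: literal('I'). Output: "MCMCMCMCMI"
Token 6: backref(off=6, len=4). Buffer before: "MCMCMCMCMI" (len 10)
  byte 1: read out[4]='M', append. Buffer now: "MCMCMCMCMIM"
  byte 2: read out[5]='C', append. Buffer now: "MCMCMCMCMIMC"
  byte 3: read out[6]='M', append. Buffer now: "MCMCMCMCMIMCM"
  byte 4: read out[7]='C', append. Buffer now: "MCMCMCMCMIMCMC"

Answer: MCMC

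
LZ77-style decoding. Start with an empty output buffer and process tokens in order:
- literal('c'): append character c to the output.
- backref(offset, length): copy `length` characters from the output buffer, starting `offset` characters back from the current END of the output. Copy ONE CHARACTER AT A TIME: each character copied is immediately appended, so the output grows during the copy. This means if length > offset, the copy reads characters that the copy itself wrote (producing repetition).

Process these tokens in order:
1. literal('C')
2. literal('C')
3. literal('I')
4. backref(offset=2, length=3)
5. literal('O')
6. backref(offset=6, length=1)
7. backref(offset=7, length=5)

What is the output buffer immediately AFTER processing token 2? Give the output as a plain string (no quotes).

Answer: CC

Derivation:
Token 1: literal('C'). Output: "C"
Token 2: literal('C'). Output: "CC"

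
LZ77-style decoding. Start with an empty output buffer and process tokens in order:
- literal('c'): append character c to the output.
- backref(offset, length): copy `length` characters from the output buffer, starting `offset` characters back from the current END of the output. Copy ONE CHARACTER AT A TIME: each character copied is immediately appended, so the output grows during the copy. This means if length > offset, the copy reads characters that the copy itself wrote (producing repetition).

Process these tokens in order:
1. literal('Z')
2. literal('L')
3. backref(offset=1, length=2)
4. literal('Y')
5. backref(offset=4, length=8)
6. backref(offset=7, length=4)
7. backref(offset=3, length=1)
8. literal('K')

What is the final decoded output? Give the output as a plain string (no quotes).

Answer: ZLLLYLLLYLLLYLLYLLK

Derivation:
Token 1: literal('Z'). Output: "Z"
Token 2: literal('L'). Output: "ZL"
Token 3: backref(off=1, len=2) (overlapping!). Copied 'LL' from pos 1. Output: "ZLLL"
Token 4: literal('Y'). Output: "ZLLLY"
Token 5: backref(off=4, len=8) (overlapping!). Copied 'LLLYLLLY' from pos 1. Output: "ZLLLYLLLYLLLY"
Token 6: backref(off=7, len=4). Copied 'LLYL' from pos 6. Output: "ZLLLYLLLYLLLYLLYL"
Token 7: backref(off=3, len=1). Copied 'L' from pos 14. Output: "ZLLLYLLLYLLLYLLYLL"
Token 8: literal('K'). Output: "ZLLLYLLLYLLLYLLYLLK"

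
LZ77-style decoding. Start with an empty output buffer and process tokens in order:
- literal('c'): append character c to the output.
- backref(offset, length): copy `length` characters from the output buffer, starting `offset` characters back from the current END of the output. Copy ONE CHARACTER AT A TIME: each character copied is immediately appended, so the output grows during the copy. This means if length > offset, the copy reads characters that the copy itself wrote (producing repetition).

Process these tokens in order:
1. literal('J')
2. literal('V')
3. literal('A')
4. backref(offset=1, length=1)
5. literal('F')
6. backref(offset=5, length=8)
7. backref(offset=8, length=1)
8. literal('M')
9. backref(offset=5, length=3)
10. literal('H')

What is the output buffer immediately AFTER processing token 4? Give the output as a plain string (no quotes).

Token 1: literal('J'). Output: "J"
Token 2: literal('V'). Output: "JV"
Token 3: literal('A'). Output: "JVA"
Token 4: backref(off=1, len=1). Copied 'A' from pos 2. Output: "JVAA"

Answer: JVAA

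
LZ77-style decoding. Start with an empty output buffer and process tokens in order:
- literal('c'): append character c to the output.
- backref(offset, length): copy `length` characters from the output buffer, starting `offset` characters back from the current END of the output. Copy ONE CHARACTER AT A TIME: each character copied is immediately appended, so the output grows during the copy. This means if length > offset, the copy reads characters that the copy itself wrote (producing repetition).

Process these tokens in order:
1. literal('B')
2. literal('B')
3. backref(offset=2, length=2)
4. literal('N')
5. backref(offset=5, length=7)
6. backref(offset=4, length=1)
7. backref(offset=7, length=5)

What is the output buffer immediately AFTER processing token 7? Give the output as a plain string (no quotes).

Answer: BBBBNBBBBNBBBBBBNB

Derivation:
Token 1: literal('B'). Output: "B"
Token 2: literal('B'). Output: "BB"
Token 3: backref(off=2, len=2). Copied 'BB' from pos 0. Output: "BBBB"
Token 4: literal('N'). Output: "BBBBN"
Token 5: backref(off=5, len=7) (overlapping!). Copied 'BBBBNBB' from pos 0. Output: "BBBBNBBBBNBB"
Token 6: backref(off=4, len=1). Copied 'B' from pos 8. Output: "BBBBNBBBBNBBB"
Token 7: backref(off=7, len=5). Copied 'BBBNB' from pos 6. Output: "BBBBNBBBBNBBBBBBNB"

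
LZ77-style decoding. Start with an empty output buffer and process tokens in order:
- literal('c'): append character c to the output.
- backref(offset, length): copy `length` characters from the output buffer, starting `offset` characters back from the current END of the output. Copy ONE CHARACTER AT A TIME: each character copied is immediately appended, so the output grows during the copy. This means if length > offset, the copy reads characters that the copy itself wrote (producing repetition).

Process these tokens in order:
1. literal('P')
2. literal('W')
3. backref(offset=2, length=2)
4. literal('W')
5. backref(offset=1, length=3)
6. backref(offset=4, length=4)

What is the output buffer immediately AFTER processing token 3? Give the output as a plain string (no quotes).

Answer: PWPW

Derivation:
Token 1: literal('P'). Output: "P"
Token 2: literal('W'). Output: "PW"
Token 3: backref(off=2, len=2). Copied 'PW' from pos 0. Output: "PWPW"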